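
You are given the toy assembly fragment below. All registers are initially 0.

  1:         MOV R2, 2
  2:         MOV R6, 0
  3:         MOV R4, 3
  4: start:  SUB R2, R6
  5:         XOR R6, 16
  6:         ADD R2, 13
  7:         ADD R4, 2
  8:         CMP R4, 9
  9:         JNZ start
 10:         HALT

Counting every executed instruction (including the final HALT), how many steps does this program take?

22

after MOV R2, 2: R2=2
after MOV R6, 0: R6=0
after MOV R4, 3: R4=3
after SUB R2, R6: R2=2-0=2
after XOR R6, 16: R6=0^16=16
after ADD R2, 13: R2=2+13=15
after ADD R4, 2: R4=3+2=5
CMP R4, 9  (cmp 5,9)
JNZ start: taken
after SUB R2, R6: R2=15-16=-1
after XOR R6, 16: R6=16^16=0
after ADD R2, 13: R2=(-1)+13=12
after ADD R4, 2: R4=5+2=7
CMP R4, 9  (cmp 7,9)
JNZ start: taken
after SUB R2, R6: R2=12-0=12
after XOR R6, 16: R6=0^16=16
after ADD R2, 13: R2=12+13=25
after ADD R4, 2: R4=7+2=9
CMP R4, 9  (cmp 9,9)
JNZ start: not taken
halt.
Total executed instructions: 22.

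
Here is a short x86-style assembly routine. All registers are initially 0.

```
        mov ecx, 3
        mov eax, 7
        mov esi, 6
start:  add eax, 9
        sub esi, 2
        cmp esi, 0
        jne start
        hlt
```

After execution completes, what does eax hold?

ecx=3
eax=7
esi=6
eax=7+9=16
esi=6-2=4
cmp esi, 0  (cmp 4,0)
jne start: taken
eax=16+9=25
esi=4-2=2
cmp esi, 0  (cmp 2,0)
jne start: taken
eax=25+9=34
esi=2-2=0
cmp esi, 0  (cmp 0,0)
jne start: not taken
halt.

34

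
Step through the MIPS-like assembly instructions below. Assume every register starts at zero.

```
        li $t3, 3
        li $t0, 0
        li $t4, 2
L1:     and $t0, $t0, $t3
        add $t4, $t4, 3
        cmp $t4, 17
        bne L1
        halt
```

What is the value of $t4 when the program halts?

17

after li $t3, 3: $t3=3
after li $t0, 0: $t0=0
after li $t4, 2: $t4=2
after and $t0, $t0, $t3: $t0=0&3=0
after add $t4, $t4, 3: $t4=2+3=5
cmp $t4, 17  (cmp 5,17)
bne L1: taken
after and $t0, $t0, $t3: $t0=0&3=0
after add $t4, $t4, 3: $t4=5+3=8
cmp $t4, 17  (cmp 8,17)
bne L1: taken
after and $t0, $t0, $t3: $t0=0&3=0
after add $t4, $t4, 3: $t4=8+3=11
cmp $t4, 17  (cmp 11,17)
bne L1: taken
after and $t0, $t0, $t3: $t0=0&3=0
after add $t4, $t4, 3: $t4=11+3=14
cmp $t4, 17  (cmp 14,17)
bne L1: taken
after and $t0, $t0, $t3: $t0=0&3=0
after add $t4, $t4, 3: $t4=14+3=17
cmp $t4, 17  (cmp 17,17)
bne L1: not taken
halt.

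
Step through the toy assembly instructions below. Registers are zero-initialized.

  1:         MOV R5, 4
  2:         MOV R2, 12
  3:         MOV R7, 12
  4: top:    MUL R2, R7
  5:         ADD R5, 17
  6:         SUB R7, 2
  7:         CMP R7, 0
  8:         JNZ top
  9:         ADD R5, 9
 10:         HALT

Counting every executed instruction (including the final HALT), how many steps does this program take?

MOV R5, 4 → R5=4
MOV R2, 12 → R2=12
MOV R7, 12 → R7=12
MUL R2, R7 → R2=12*12=144
ADD R5, 17 → R5=4+17=21
SUB R7, 2 → R7=12-2=10
CMP R7, 0  (cmp 10,0)
JNZ top: taken
MUL R2, R7 → R2=144*10=1440
ADD R5, 17 → R5=21+17=38
SUB R7, 2 → R7=10-2=8
CMP R7, 0  (cmp 8,0)
JNZ top: taken
MUL R2, R7 → R2=1440*8=11520
ADD R5, 17 → R5=38+17=55
SUB R7, 2 → R7=8-2=6
CMP R7, 0  (cmp 6,0)
JNZ top: taken
MUL R2, R7 → R2=11520*6=69120
ADD R5, 17 → R5=55+17=72
SUB R7, 2 → R7=6-2=4
CMP R7, 0  (cmp 4,0)
JNZ top: taken
MUL R2, R7 → R2=69120*4=276480
ADD R5, 17 → R5=72+17=89
SUB R7, 2 → R7=4-2=2
CMP R7, 0  (cmp 2,0)
JNZ top: taken
MUL R2, R7 → R2=276480*2=552960
ADD R5, 17 → R5=89+17=106
SUB R7, 2 → R7=2-2=0
CMP R7, 0  (cmp 0,0)
JNZ top: not taken
ADD R5, 9 → R5=106+9=115
halt.
Total executed instructions: 35.

35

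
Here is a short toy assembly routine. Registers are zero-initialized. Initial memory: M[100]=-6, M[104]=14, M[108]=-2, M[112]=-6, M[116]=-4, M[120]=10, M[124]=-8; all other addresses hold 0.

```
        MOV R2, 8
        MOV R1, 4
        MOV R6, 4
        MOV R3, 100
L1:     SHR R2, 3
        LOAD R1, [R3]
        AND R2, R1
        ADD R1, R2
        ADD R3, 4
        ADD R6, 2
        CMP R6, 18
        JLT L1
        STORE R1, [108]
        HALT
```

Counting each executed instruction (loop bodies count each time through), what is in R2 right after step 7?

R2=8
R1=4
R6=4
R3=100
R2=8>>3=1
R1=M[100]=-6
R2=1&(-6)=0
After step 7: R2 = 0.

0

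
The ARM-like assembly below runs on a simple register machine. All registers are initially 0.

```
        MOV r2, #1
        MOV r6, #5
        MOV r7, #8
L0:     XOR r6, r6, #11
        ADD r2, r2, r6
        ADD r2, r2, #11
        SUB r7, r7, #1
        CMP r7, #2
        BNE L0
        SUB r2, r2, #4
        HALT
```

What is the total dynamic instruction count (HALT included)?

41

MOV r2, #1 → r2=1
MOV r6, #5 → r6=5
MOV r7, #8 → r7=8
XOR r6, r6, #11 → r6=5^11=14
ADD r2, r2, r6 → r2=1+14=15
ADD r2, r2, #11 → r2=15+11=26
SUB r7, r7, #1 → r7=8-1=7
CMP r7, #2  (cmp 7,2)
BNE L0: taken
XOR r6, r6, #11 → r6=14^11=5
ADD r2, r2, r6 → r2=26+5=31
ADD r2, r2, #11 → r2=31+11=42
SUB r7, r7, #1 → r7=7-1=6
CMP r7, #2  (cmp 6,2)
BNE L0: taken
XOR r6, r6, #11 → r6=5^11=14
ADD r2, r2, r6 → r2=42+14=56
ADD r2, r2, #11 → r2=56+11=67
SUB r7, r7, #1 → r7=6-1=5
CMP r7, #2  (cmp 5,2)
BNE L0: taken
XOR r6, r6, #11 → r6=14^11=5
ADD r2, r2, r6 → r2=67+5=72
ADD r2, r2, #11 → r2=72+11=83
SUB r7, r7, #1 → r7=5-1=4
CMP r7, #2  (cmp 4,2)
BNE L0: taken
XOR r6, r6, #11 → r6=5^11=14
ADD r2, r2, r6 → r2=83+14=97
ADD r2, r2, #11 → r2=97+11=108
SUB r7, r7, #1 → r7=4-1=3
CMP r7, #2  (cmp 3,2)
BNE L0: taken
XOR r6, r6, #11 → r6=14^11=5
ADD r2, r2, r6 → r2=108+5=113
ADD r2, r2, #11 → r2=113+11=124
SUB r7, r7, #1 → r7=3-1=2
CMP r7, #2  (cmp 2,2)
BNE L0: not taken
SUB r2, r2, #4 → r2=124-4=120
halt.
Total executed instructions: 41.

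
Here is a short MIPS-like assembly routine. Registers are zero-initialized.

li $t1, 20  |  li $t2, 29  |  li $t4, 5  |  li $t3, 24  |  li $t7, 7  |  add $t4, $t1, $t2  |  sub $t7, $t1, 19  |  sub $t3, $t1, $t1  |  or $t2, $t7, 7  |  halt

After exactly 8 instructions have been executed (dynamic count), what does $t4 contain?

after li $t1, 20: $t1=20
after li $t2, 29: $t2=29
after li $t4, 5: $t4=5
after li $t3, 24: $t3=24
after li $t7, 7: $t7=7
after add $t4, $t1, $t2: $t4=20+29=49
after sub $t7, $t1, 19: $t7=20-19=1
after sub $t3, $t1, $t1: $t3=20-20=0
After step 8: $t4 = 49.

49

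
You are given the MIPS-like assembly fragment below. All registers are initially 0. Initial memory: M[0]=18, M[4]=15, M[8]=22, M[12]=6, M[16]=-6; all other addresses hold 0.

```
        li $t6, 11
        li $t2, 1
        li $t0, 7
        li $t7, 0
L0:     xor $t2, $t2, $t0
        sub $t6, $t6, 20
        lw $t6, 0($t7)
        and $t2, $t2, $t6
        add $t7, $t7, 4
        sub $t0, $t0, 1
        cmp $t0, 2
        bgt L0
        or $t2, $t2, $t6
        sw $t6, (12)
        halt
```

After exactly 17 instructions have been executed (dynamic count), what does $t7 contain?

after li $t6, 11: $t6=11
after li $t2, 1: $t2=1
after li $t0, 7: $t0=7
after li $t7, 0: $t7=0
after xor $t2, $t2, $t0: $t2=1^7=6
after sub $t6, $t6, 20: $t6=11-20=-9
after lw $t6, 0($t7): $t6=M[0]=18
after and $t2, $t2, $t6: $t2=6&18=2
after add $t7, $t7, 4: $t7=0+4=4
after sub $t0, $t0, 1: $t0=7-1=6
cmp $t0, 2  (cmp 6,2)
bgt L0: taken
after xor $t2, $t2, $t0: $t2=2^6=4
after sub $t6, $t6, 20: $t6=18-20=-2
after lw $t6, 0($t7): $t6=M[4]=15
after and $t2, $t2, $t6: $t2=4&15=4
after add $t7, $t7, 4: $t7=4+4=8
After step 17: $t7 = 8.

8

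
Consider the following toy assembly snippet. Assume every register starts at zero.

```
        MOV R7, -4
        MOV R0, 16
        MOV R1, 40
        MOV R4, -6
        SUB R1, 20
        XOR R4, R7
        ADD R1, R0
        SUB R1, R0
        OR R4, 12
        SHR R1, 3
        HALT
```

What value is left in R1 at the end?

2

R7=-4
R0=16
R1=40
R4=-6
R1=40-20=20
R4=(-6)^(-4)=6
R1=20+16=36
R1=36-16=20
R4=6|12=14
R1=20>>3=2
halt.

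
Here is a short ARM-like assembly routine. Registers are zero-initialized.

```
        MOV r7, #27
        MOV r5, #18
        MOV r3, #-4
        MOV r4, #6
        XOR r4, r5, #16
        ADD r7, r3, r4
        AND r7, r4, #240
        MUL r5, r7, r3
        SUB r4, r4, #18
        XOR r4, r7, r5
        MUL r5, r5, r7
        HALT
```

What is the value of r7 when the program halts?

r7=27
r5=18
r3=-4
r4=6
r4=18^16=2
r7=(-4)+2=-2
r7=2&240=0
r5=0*(-4)=0
r4=2-18=-16
r4=0^0=0
r5=0*0=0
halt.

0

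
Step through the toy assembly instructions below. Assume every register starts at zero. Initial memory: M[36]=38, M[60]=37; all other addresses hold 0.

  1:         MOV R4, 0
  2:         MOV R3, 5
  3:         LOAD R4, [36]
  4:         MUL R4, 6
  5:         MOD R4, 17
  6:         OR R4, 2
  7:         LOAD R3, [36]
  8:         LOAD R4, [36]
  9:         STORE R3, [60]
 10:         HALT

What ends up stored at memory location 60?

38

after MOV R4, 0: R4=0
after MOV R3, 5: R3=5
after LOAD R4, [36]: R4=M[36]=38
after MUL R4, 6: R4=38*6=228
after MOD R4, 17: R4=228%17=7
after OR R4, 2: R4=7|2=7
after LOAD R3, [36]: R3=M[36]=38
after LOAD R4, [36]: R4=M[36]=38
STORE R3, [60] → M[60]=38
halt.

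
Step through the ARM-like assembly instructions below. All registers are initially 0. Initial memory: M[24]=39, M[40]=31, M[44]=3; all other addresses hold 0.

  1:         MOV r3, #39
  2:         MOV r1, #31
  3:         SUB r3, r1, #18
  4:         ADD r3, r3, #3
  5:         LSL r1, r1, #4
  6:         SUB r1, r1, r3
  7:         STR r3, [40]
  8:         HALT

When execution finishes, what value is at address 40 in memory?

r3=39
r1=31
r3=31-18=13
r3=13+3=16
r1=31<<4=496
r1=496-16=480
STR r3, [40] → M[40]=16
halt.

16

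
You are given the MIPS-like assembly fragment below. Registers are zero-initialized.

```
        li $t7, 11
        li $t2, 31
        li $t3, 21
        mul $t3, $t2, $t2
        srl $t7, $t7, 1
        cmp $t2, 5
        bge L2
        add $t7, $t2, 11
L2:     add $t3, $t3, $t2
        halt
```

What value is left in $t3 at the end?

$t7=11
$t2=31
$t3=21
$t3=31*31=961
$t7=11>>1=5
cmp $t2, 5  (cmp 31,5)
bge L2: taken
$t3=961+31=992
halt.

992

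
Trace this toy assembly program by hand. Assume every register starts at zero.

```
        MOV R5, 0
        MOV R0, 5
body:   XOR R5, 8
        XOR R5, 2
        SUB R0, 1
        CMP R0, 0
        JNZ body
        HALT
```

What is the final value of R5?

10

after MOV R5, 0: R5=0
after MOV R0, 5: R0=5
after XOR R5, 8: R5=0^8=8
after XOR R5, 2: R5=8^2=10
after SUB R0, 1: R0=5-1=4
CMP R0, 0  (cmp 4,0)
JNZ body: taken
after XOR R5, 8: R5=10^8=2
after XOR R5, 2: R5=2^2=0
after SUB R0, 1: R0=4-1=3
CMP R0, 0  (cmp 3,0)
JNZ body: taken
after XOR R5, 8: R5=0^8=8
after XOR R5, 2: R5=8^2=10
after SUB R0, 1: R0=3-1=2
CMP R0, 0  (cmp 2,0)
JNZ body: taken
after XOR R5, 8: R5=10^8=2
after XOR R5, 2: R5=2^2=0
after SUB R0, 1: R0=2-1=1
CMP R0, 0  (cmp 1,0)
JNZ body: taken
after XOR R5, 8: R5=0^8=8
after XOR R5, 2: R5=8^2=10
after SUB R0, 1: R0=1-1=0
CMP R0, 0  (cmp 0,0)
JNZ body: not taken
halt.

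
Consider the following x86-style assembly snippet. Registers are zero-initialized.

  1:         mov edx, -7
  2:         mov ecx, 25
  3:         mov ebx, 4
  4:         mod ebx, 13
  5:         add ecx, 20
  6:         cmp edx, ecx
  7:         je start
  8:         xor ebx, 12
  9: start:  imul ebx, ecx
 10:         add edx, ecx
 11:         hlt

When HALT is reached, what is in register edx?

38

edx=-7
ecx=25
ebx=4
ebx=4%13=4
ecx=25+20=45
cmp edx, ecx  (cmp -7,45)
je start: not taken
ebx=4^12=8
ebx=8*45=360
edx=(-7)+45=38
halt.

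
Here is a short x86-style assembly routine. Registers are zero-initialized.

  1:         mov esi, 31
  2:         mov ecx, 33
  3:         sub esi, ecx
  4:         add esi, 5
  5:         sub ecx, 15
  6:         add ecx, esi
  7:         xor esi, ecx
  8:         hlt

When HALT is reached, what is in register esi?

esi=31
ecx=33
esi=31-33=-2
esi=(-2)+5=3
ecx=33-15=18
ecx=18+3=21
esi=3^21=22
halt.

22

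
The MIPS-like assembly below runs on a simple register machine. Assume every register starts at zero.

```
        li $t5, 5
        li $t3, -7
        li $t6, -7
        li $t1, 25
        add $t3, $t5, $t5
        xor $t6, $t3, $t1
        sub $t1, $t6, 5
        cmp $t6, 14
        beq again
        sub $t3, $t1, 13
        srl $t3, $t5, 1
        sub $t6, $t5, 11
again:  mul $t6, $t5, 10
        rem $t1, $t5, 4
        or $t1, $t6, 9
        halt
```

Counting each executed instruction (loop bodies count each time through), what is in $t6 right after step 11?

after li $t5, 5: $t5=5
after li $t3, -7: $t3=-7
after li $t6, -7: $t6=-7
after li $t1, 25: $t1=25
after add $t3, $t5, $t5: $t3=5+5=10
after xor $t6, $t3, $t1: $t6=10^25=19
after sub $t1, $t6, 5: $t1=19-5=14
cmp $t6, 14  (cmp 19,14)
beq again: not taken
after sub $t3, $t1, 13: $t3=14-13=1
after srl $t3, $t5, 1: $t3=5>>1=2
After step 11: $t6 = 19.

19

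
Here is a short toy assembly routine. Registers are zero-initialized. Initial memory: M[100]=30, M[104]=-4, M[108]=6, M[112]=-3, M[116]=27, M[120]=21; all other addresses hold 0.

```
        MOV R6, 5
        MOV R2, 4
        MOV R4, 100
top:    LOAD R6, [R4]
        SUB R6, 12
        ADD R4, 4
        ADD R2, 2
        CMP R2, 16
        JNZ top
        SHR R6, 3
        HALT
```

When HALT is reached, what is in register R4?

124

R6=5
R2=4
R4=100
R6=M[100]=30
R6=30-12=18
R4=100+4=104
R2=4+2=6
CMP R2, 16  (cmp 6,16)
JNZ top: taken
R6=M[104]=-4
R6=(-4)-12=-16
R4=104+4=108
R2=6+2=8
CMP R2, 16  (cmp 8,16)
JNZ top: taken
R6=M[108]=6
R6=6-12=-6
R4=108+4=112
R2=8+2=10
CMP R2, 16  (cmp 10,16)
JNZ top: taken
R6=M[112]=-3
R6=(-3)-12=-15
R4=112+4=116
R2=10+2=12
CMP R2, 16  (cmp 12,16)
JNZ top: taken
R6=M[116]=27
R6=27-12=15
R4=116+4=120
R2=12+2=14
CMP R2, 16  (cmp 14,16)
JNZ top: taken
R6=M[120]=21
R6=21-12=9
R4=120+4=124
R2=14+2=16
CMP R2, 16  (cmp 16,16)
JNZ top: not taken
R6=9>>3=1
halt.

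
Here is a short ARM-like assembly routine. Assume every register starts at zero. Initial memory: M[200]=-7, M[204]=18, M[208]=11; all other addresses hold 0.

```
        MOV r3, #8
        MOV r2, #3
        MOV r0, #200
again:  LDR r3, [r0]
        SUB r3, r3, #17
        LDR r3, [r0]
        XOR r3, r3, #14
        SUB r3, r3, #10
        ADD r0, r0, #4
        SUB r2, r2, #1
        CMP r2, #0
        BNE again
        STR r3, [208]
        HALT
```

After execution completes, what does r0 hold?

MOV r3, #8 → r3=8
MOV r2, #3 → r2=3
MOV r0, #200 → r0=200
LDR r3, [r0] → r3=M[200]=-7
SUB r3, r3, #17 → r3=(-7)-17=-24
LDR r3, [r0] → r3=M[200]=-7
XOR r3, r3, #14 → r3=(-7)^14=-9
SUB r3, r3, #10 → r3=(-9)-10=-19
ADD r0, r0, #4 → r0=200+4=204
SUB r2, r2, #1 → r2=3-1=2
CMP r2, #0  (cmp 2,0)
BNE again: taken
LDR r3, [r0] → r3=M[204]=18
SUB r3, r3, #17 → r3=18-17=1
LDR r3, [r0] → r3=M[204]=18
XOR r3, r3, #14 → r3=18^14=28
SUB r3, r3, #10 → r3=28-10=18
ADD r0, r0, #4 → r0=204+4=208
SUB r2, r2, #1 → r2=2-1=1
CMP r2, #0  (cmp 1,0)
BNE again: taken
LDR r3, [r0] → r3=M[208]=11
SUB r3, r3, #17 → r3=11-17=-6
LDR r3, [r0] → r3=M[208]=11
XOR r3, r3, #14 → r3=11^14=5
SUB r3, r3, #10 → r3=5-10=-5
ADD r0, r0, #4 → r0=208+4=212
SUB r2, r2, #1 → r2=1-1=0
CMP r2, #0  (cmp 0,0)
BNE again: not taken
STR r3, [208] → M[208]=-5
halt.

212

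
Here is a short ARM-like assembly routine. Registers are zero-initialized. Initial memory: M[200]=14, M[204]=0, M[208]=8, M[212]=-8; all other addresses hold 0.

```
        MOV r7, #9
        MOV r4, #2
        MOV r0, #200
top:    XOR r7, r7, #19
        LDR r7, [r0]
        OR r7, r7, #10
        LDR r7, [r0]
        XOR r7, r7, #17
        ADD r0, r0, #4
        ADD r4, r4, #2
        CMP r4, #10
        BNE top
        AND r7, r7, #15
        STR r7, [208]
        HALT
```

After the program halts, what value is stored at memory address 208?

9

MOV r7, #9 → r7=9
MOV r4, #2 → r4=2
MOV r0, #200 → r0=200
XOR r7, r7, #19 → r7=9^19=26
LDR r7, [r0] → r7=M[200]=14
OR r7, r7, #10 → r7=14|10=14
LDR r7, [r0] → r7=M[200]=14
XOR r7, r7, #17 → r7=14^17=31
ADD r0, r0, #4 → r0=200+4=204
ADD r4, r4, #2 → r4=2+2=4
CMP r4, #10  (cmp 4,10)
BNE top: taken
XOR r7, r7, #19 → r7=31^19=12
LDR r7, [r0] → r7=M[204]=0
OR r7, r7, #10 → r7=0|10=10
LDR r7, [r0] → r7=M[204]=0
XOR r7, r7, #17 → r7=0^17=17
ADD r0, r0, #4 → r0=204+4=208
ADD r4, r4, #2 → r4=4+2=6
CMP r4, #10  (cmp 6,10)
BNE top: taken
XOR r7, r7, #19 → r7=17^19=2
LDR r7, [r0] → r7=M[208]=8
OR r7, r7, #10 → r7=8|10=10
LDR r7, [r0] → r7=M[208]=8
XOR r7, r7, #17 → r7=8^17=25
ADD r0, r0, #4 → r0=208+4=212
ADD r4, r4, #2 → r4=6+2=8
CMP r4, #10  (cmp 8,10)
BNE top: taken
XOR r7, r7, #19 → r7=25^19=10
LDR r7, [r0] → r7=M[212]=-8
OR r7, r7, #10 → r7=(-8)|10=-6
LDR r7, [r0] → r7=M[212]=-8
XOR r7, r7, #17 → r7=(-8)^17=-23
ADD r0, r0, #4 → r0=212+4=216
ADD r4, r4, #2 → r4=8+2=10
CMP r4, #10  (cmp 10,10)
BNE top: not taken
AND r7, r7, #15 → r7=(-23)&15=9
STR r7, [208] → M[208]=9
halt.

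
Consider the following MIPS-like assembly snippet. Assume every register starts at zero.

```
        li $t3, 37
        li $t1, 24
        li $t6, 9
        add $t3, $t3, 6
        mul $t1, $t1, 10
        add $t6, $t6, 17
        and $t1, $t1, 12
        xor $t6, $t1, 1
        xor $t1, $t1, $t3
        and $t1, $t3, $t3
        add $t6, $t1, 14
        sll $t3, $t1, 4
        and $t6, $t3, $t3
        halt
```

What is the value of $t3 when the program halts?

688

li $t3, 37 → $t3=37
li $t1, 24 → $t1=24
li $t6, 9 → $t6=9
add $t3, $t3, 6 → $t3=37+6=43
mul $t1, $t1, 10 → $t1=24*10=240
add $t6, $t6, 17 → $t6=9+17=26
and $t1, $t1, 12 → $t1=240&12=0
xor $t6, $t1, 1 → $t6=0^1=1
xor $t1, $t1, $t3 → $t1=0^43=43
and $t1, $t3, $t3 → $t1=43&43=43
add $t6, $t1, 14 → $t6=43+14=57
sll $t3, $t1, 4 → $t3=43<<4=688
and $t6, $t3, $t3 → $t6=688&688=688
halt.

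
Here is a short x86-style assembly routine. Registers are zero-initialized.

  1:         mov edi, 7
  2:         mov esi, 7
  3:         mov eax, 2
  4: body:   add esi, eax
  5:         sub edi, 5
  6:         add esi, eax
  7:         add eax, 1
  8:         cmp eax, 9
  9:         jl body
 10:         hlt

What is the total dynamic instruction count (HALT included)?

mov edi, 7 → edi=7
mov esi, 7 → esi=7
mov eax, 2 → eax=2
add esi, eax → esi=7+2=9
sub edi, 5 → edi=7-5=2
add esi, eax → esi=9+2=11
add eax, 1 → eax=2+1=3
cmp eax, 9  (cmp 3,9)
jl body: taken
add esi, eax → esi=11+3=14
sub edi, 5 → edi=2-5=-3
add esi, eax → esi=14+3=17
add eax, 1 → eax=3+1=4
cmp eax, 9  (cmp 4,9)
jl body: taken
add esi, eax → esi=17+4=21
sub edi, 5 → edi=(-3)-5=-8
add esi, eax → esi=21+4=25
add eax, 1 → eax=4+1=5
cmp eax, 9  (cmp 5,9)
jl body: taken
add esi, eax → esi=25+5=30
sub edi, 5 → edi=(-8)-5=-13
add esi, eax → esi=30+5=35
add eax, 1 → eax=5+1=6
cmp eax, 9  (cmp 6,9)
jl body: taken
add esi, eax → esi=35+6=41
sub edi, 5 → edi=(-13)-5=-18
add esi, eax → esi=41+6=47
add eax, 1 → eax=6+1=7
cmp eax, 9  (cmp 7,9)
jl body: taken
add esi, eax → esi=47+7=54
sub edi, 5 → edi=(-18)-5=-23
add esi, eax → esi=54+7=61
add eax, 1 → eax=7+1=8
cmp eax, 9  (cmp 8,9)
jl body: taken
add esi, eax → esi=61+8=69
sub edi, 5 → edi=(-23)-5=-28
add esi, eax → esi=69+8=77
add eax, 1 → eax=8+1=9
cmp eax, 9  (cmp 9,9)
jl body: not taken
halt.
Total executed instructions: 46.

46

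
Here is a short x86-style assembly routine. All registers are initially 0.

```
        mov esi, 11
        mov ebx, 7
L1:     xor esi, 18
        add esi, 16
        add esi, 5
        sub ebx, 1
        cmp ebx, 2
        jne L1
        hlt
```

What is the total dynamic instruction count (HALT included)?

esi=11
ebx=7
esi=11^18=25
esi=25+16=41
esi=41+5=46
ebx=7-1=6
cmp ebx, 2  (cmp 6,2)
jne L1: taken
esi=46^18=60
esi=60+16=76
esi=76+5=81
ebx=6-1=5
cmp ebx, 2  (cmp 5,2)
jne L1: taken
esi=81^18=67
esi=67+16=83
esi=83+5=88
ebx=5-1=4
cmp ebx, 2  (cmp 4,2)
jne L1: taken
esi=88^18=74
esi=74+16=90
esi=90+5=95
ebx=4-1=3
cmp ebx, 2  (cmp 3,2)
jne L1: taken
esi=95^18=77
esi=77+16=93
esi=93+5=98
ebx=3-1=2
cmp ebx, 2  (cmp 2,2)
jne L1: not taken
halt.
Total executed instructions: 33.

33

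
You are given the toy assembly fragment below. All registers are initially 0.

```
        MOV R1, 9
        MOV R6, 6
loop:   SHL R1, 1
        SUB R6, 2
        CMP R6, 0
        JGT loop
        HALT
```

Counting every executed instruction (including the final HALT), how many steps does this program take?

MOV R1, 9 → R1=9
MOV R6, 6 → R6=6
SHL R1, 1 → R1=9<<1=18
SUB R6, 2 → R6=6-2=4
CMP R6, 0  (cmp 4,0)
JGT loop: taken
SHL R1, 1 → R1=18<<1=36
SUB R6, 2 → R6=4-2=2
CMP R6, 0  (cmp 2,0)
JGT loop: taken
SHL R1, 1 → R1=36<<1=72
SUB R6, 2 → R6=2-2=0
CMP R6, 0  (cmp 0,0)
JGT loop: not taken
halt.
Total executed instructions: 15.

15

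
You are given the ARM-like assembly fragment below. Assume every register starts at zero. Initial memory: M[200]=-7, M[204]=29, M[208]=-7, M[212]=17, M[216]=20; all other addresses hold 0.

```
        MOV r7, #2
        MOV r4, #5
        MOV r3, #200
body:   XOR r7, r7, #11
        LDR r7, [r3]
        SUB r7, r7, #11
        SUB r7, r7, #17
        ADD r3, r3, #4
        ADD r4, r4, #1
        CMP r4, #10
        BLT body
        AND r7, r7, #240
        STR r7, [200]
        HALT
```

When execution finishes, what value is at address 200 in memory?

after MOV r7, #2: r7=2
after MOV r4, #5: r4=5
after MOV r3, #200: r3=200
after XOR r7, r7, #11: r7=2^11=9
after LDR r7, [r3]: r7=M[200]=-7
after SUB r7, r7, #11: r7=(-7)-11=-18
after SUB r7, r7, #17: r7=(-18)-17=-35
after ADD r3, r3, #4: r3=200+4=204
after ADD r4, r4, #1: r4=5+1=6
CMP r4, #10  (cmp 6,10)
BLT body: taken
after XOR r7, r7, #11: r7=(-35)^11=-42
after LDR r7, [r3]: r7=M[204]=29
after SUB r7, r7, #11: r7=29-11=18
after SUB r7, r7, #17: r7=18-17=1
after ADD r3, r3, #4: r3=204+4=208
after ADD r4, r4, #1: r4=6+1=7
CMP r4, #10  (cmp 7,10)
BLT body: taken
after XOR r7, r7, #11: r7=1^11=10
after LDR r7, [r3]: r7=M[208]=-7
after SUB r7, r7, #11: r7=(-7)-11=-18
after SUB r7, r7, #17: r7=(-18)-17=-35
after ADD r3, r3, #4: r3=208+4=212
after ADD r4, r4, #1: r4=7+1=8
CMP r4, #10  (cmp 8,10)
BLT body: taken
after XOR r7, r7, #11: r7=(-35)^11=-42
after LDR r7, [r3]: r7=M[212]=17
after SUB r7, r7, #11: r7=17-11=6
after SUB r7, r7, #17: r7=6-17=-11
after ADD r3, r3, #4: r3=212+4=216
after ADD r4, r4, #1: r4=8+1=9
CMP r4, #10  (cmp 9,10)
BLT body: taken
after XOR r7, r7, #11: r7=(-11)^11=-2
after LDR r7, [r3]: r7=M[216]=20
after SUB r7, r7, #11: r7=20-11=9
after SUB r7, r7, #17: r7=9-17=-8
after ADD r3, r3, #4: r3=216+4=220
after ADD r4, r4, #1: r4=9+1=10
CMP r4, #10  (cmp 10,10)
BLT body: not taken
after AND r7, r7, #240: r7=(-8)&240=240
STR r7, [200] → M[200]=240
halt.

240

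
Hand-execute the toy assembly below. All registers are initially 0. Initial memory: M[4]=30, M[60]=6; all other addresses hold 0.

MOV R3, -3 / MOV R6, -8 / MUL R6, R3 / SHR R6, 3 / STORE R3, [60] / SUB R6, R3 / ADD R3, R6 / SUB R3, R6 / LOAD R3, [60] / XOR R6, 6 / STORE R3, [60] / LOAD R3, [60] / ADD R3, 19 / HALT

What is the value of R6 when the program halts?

0

after MOV R3, -3: R3=-3
after MOV R6, -8: R6=-8
after MUL R6, R3: R6=(-8)*(-3)=24
after SHR R6, 3: R6=24>>3=3
STORE R3, [60] → M[60]=-3
after SUB R6, R3: R6=3-(-3)=6
after ADD R3, R6: R3=(-3)+6=3
after SUB R3, R6: R3=3-6=-3
after LOAD R3, [60]: R3=M[60]=-3
after XOR R6, 6: R6=6^6=0
STORE R3, [60] → M[60]=-3
after LOAD R3, [60]: R3=M[60]=-3
after ADD R3, 19: R3=(-3)+19=16
halt.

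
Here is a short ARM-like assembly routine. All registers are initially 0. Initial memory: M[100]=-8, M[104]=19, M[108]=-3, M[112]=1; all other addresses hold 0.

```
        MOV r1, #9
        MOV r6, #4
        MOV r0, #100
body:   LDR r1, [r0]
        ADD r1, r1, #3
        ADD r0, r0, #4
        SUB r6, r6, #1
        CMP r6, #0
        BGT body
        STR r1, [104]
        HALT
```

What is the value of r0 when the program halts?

after MOV r1, #9: r1=9
after MOV r6, #4: r6=4
after MOV r0, #100: r0=100
after LDR r1, [r0]: r1=M[100]=-8
after ADD r1, r1, #3: r1=(-8)+3=-5
after ADD r0, r0, #4: r0=100+4=104
after SUB r6, r6, #1: r6=4-1=3
CMP r6, #0  (cmp 3,0)
BGT body: taken
after LDR r1, [r0]: r1=M[104]=19
after ADD r1, r1, #3: r1=19+3=22
after ADD r0, r0, #4: r0=104+4=108
after SUB r6, r6, #1: r6=3-1=2
CMP r6, #0  (cmp 2,0)
BGT body: taken
after LDR r1, [r0]: r1=M[108]=-3
after ADD r1, r1, #3: r1=(-3)+3=0
after ADD r0, r0, #4: r0=108+4=112
after SUB r6, r6, #1: r6=2-1=1
CMP r6, #0  (cmp 1,0)
BGT body: taken
after LDR r1, [r0]: r1=M[112]=1
after ADD r1, r1, #3: r1=1+3=4
after ADD r0, r0, #4: r0=112+4=116
after SUB r6, r6, #1: r6=1-1=0
CMP r6, #0  (cmp 0,0)
BGT body: not taken
STR r1, [104] → M[104]=4
halt.

116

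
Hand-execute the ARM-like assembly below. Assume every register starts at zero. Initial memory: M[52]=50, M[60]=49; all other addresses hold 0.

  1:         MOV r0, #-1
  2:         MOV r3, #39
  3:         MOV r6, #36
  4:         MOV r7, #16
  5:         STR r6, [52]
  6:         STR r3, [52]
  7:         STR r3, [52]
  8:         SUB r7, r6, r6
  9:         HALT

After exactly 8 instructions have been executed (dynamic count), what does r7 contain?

MOV r0, #-1 → r0=-1
MOV r3, #39 → r3=39
MOV r6, #36 → r6=36
MOV r7, #16 → r7=16
STR r6, [52] → M[52]=36
STR r3, [52] → M[52]=39
STR r3, [52] → M[52]=39
SUB r7, r6, r6 → r7=36-36=0
After step 8: r7 = 0.

0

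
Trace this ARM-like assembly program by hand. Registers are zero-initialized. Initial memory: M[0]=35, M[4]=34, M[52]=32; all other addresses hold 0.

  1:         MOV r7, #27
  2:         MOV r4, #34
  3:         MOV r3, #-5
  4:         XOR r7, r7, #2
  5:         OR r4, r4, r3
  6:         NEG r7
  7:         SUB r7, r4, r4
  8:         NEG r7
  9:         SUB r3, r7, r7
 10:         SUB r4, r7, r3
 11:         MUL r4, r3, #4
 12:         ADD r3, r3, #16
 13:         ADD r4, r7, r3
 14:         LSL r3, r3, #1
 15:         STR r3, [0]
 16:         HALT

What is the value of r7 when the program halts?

0

after MOV r7, #27: r7=27
after MOV r4, #34: r4=34
after MOV r3, #-5: r3=-5
after XOR r7, r7, #2: r7=27^2=25
after OR r4, r4, r3: r4=34|(-5)=-5
after NEG r7: r7=-(25)=-25
after SUB r7, r4, r4: r7=(-5)-(-5)=0
after NEG r7: r7=-(0)=0
after SUB r3, r7, r7: r3=0-0=0
after SUB r4, r7, r3: r4=0-0=0
after MUL r4, r3, #4: r4=0*4=0
after ADD r3, r3, #16: r3=0+16=16
after ADD r4, r7, r3: r4=0+16=16
after LSL r3, r3, #1: r3=16<<1=32
STR r3, [0] → M[0]=32
halt.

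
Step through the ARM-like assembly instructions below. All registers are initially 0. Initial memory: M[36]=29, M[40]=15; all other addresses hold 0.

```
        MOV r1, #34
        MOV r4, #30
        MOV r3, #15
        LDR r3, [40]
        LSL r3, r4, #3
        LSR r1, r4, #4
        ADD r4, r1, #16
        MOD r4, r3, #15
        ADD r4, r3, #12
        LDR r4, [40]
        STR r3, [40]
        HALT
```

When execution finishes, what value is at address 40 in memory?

240

MOV r1, #34 → r1=34
MOV r4, #30 → r4=30
MOV r3, #15 → r3=15
LDR r3, [40] → r3=M[40]=15
LSL r3, r4, #3 → r3=30<<3=240
LSR r1, r4, #4 → r1=30>>4=1
ADD r4, r1, #16 → r4=1+16=17
MOD r4, r3, #15 → r4=240%15=0
ADD r4, r3, #12 → r4=240+12=252
LDR r4, [40] → r4=M[40]=15
STR r3, [40] → M[40]=240
halt.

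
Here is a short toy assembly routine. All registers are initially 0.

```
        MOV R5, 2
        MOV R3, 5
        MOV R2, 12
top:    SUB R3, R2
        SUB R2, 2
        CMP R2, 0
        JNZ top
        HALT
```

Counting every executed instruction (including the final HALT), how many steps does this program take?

28

R5=2
R3=5
R2=12
R3=5-12=-7
R2=12-2=10
CMP R2, 0  (cmp 10,0)
JNZ top: taken
R3=(-7)-10=-17
R2=10-2=8
CMP R2, 0  (cmp 8,0)
JNZ top: taken
R3=(-17)-8=-25
R2=8-2=6
CMP R2, 0  (cmp 6,0)
JNZ top: taken
R3=(-25)-6=-31
R2=6-2=4
CMP R2, 0  (cmp 4,0)
JNZ top: taken
R3=(-31)-4=-35
R2=4-2=2
CMP R2, 0  (cmp 2,0)
JNZ top: taken
R3=(-35)-2=-37
R2=2-2=0
CMP R2, 0  (cmp 0,0)
JNZ top: not taken
halt.
Total executed instructions: 28.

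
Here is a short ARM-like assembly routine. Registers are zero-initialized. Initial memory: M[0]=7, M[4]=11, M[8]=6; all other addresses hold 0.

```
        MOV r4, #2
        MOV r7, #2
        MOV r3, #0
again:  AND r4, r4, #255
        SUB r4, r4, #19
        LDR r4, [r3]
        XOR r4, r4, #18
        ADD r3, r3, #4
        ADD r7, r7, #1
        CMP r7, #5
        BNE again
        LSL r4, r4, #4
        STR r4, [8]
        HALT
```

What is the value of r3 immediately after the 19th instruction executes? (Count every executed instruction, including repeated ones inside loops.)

8

after MOV r4, #2: r4=2
after MOV r7, #2: r7=2
after MOV r3, #0: r3=0
after AND r4, r4, #255: r4=2&255=2
after SUB r4, r4, #19: r4=2-19=-17
after LDR r4, [r3]: r4=M[0]=7
after XOR r4, r4, #18: r4=7^18=21
after ADD r3, r3, #4: r3=0+4=4
after ADD r7, r7, #1: r7=2+1=3
CMP r7, #5  (cmp 3,5)
BNE again: taken
after AND r4, r4, #255: r4=21&255=21
after SUB r4, r4, #19: r4=21-19=2
after LDR r4, [r3]: r4=M[4]=11
after XOR r4, r4, #18: r4=11^18=25
after ADD r3, r3, #4: r3=4+4=8
after ADD r7, r7, #1: r7=3+1=4
CMP r7, #5  (cmp 4,5)
BNE again: taken
After step 19: r3 = 8.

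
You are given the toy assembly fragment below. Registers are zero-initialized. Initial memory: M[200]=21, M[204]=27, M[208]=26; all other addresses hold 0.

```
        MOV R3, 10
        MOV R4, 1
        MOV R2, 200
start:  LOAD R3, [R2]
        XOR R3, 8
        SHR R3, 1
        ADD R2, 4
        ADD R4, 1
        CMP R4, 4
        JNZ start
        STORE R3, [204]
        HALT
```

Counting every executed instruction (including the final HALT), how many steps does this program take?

26

R3=10
R4=1
R2=200
R3=M[200]=21
R3=21^8=29
R3=29>>1=14
R2=200+4=204
R4=1+1=2
CMP R4, 4  (cmp 2,4)
JNZ start: taken
R3=M[204]=27
R3=27^8=19
R3=19>>1=9
R2=204+4=208
R4=2+1=3
CMP R4, 4  (cmp 3,4)
JNZ start: taken
R3=M[208]=26
R3=26^8=18
R3=18>>1=9
R2=208+4=212
R4=3+1=4
CMP R4, 4  (cmp 4,4)
JNZ start: not taken
STORE R3, [204] → M[204]=9
halt.
Total executed instructions: 26.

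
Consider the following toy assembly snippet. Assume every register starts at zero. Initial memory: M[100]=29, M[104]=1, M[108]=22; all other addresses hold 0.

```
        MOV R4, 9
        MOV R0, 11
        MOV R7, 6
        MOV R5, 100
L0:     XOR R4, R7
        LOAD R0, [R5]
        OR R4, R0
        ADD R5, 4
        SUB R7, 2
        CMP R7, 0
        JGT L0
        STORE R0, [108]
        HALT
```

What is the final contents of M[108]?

after MOV R4, 9: R4=9
after MOV R0, 11: R0=11
after MOV R7, 6: R7=6
after MOV R5, 100: R5=100
after XOR R4, R7: R4=9^6=15
after LOAD R0, [R5]: R0=M[100]=29
after OR R4, R0: R4=15|29=31
after ADD R5, 4: R5=100+4=104
after SUB R7, 2: R7=6-2=4
CMP R7, 0  (cmp 4,0)
JGT L0: taken
after XOR R4, R7: R4=31^4=27
after LOAD R0, [R5]: R0=M[104]=1
after OR R4, R0: R4=27|1=27
after ADD R5, 4: R5=104+4=108
after SUB R7, 2: R7=4-2=2
CMP R7, 0  (cmp 2,0)
JGT L0: taken
after XOR R4, R7: R4=27^2=25
after LOAD R0, [R5]: R0=M[108]=22
after OR R4, R0: R4=25|22=31
after ADD R5, 4: R5=108+4=112
after SUB R7, 2: R7=2-2=0
CMP R7, 0  (cmp 0,0)
JGT L0: not taken
STORE R0, [108] → M[108]=22
halt.

22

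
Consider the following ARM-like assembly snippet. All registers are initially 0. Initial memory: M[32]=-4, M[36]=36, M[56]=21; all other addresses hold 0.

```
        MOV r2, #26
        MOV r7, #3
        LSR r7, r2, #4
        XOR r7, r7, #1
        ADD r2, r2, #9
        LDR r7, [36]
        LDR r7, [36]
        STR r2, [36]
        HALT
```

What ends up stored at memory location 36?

after MOV r2, #26: r2=26
after MOV r7, #3: r7=3
after LSR r7, r2, #4: r7=26>>4=1
after XOR r7, r7, #1: r7=1^1=0
after ADD r2, r2, #9: r2=26+9=35
after LDR r7, [36]: r7=M[36]=36
after LDR r7, [36]: r7=M[36]=36
STR r2, [36] → M[36]=35
halt.

35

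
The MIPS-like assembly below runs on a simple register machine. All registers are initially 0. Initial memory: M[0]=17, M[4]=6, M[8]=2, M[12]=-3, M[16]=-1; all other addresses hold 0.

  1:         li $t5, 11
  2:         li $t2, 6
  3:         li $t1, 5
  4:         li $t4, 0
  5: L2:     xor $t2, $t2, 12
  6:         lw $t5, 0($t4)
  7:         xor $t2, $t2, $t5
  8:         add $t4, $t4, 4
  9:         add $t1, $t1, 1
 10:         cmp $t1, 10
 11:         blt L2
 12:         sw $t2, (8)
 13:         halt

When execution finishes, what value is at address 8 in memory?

29

li $t5, 11 → $t5=11
li $t2, 6 → $t2=6
li $t1, 5 → $t1=5
li $t4, 0 → $t4=0
xor $t2, $t2, 12 → $t2=6^12=10
lw $t5, 0($t4) → $t5=M[0]=17
xor $t2, $t2, $t5 → $t2=10^17=27
add $t4, $t4, 4 → $t4=0+4=4
add $t1, $t1, 1 → $t1=5+1=6
cmp $t1, 10  (cmp 6,10)
blt L2: taken
xor $t2, $t2, 12 → $t2=27^12=23
lw $t5, 0($t4) → $t5=M[4]=6
xor $t2, $t2, $t5 → $t2=23^6=17
add $t4, $t4, 4 → $t4=4+4=8
add $t1, $t1, 1 → $t1=6+1=7
cmp $t1, 10  (cmp 7,10)
blt L2: taken
xor $t2, $t2, 12 → $t2=17^12=29
lw $t5, 0($t4) → $t5=M[8]=2
xor $t2, $t2, $t5 → $t2=29^2=31
add $t4, $t4, 4 → $t4=8+4=12
add $t1, $t1, 1 → $t1=7+1=8
cmp $t1, 10  (cmp 8,10)
blt L2: taken
xor $t2, $t2, 12 → $t2=31^12=19
lw $t5, 0($t4) → $t5=M[12]=-3
xor $t2, $t2, $t5 → $t2=19^(-3)=-18
add $t4, $t4, 4 → $t4=12+4=16
add $t1, $t1, 1 → $t1=8+1=9
cmp $t1, 10  (cmp 9,10)
blt L2: taken
xor $t2, $t2, 12 → $t2=(-18)^12=-30
lw $t5, 0($t4) → $t5=M[16]=-1
xor $t2, $t2, $t5 → $t2=(-30)^(-1)=29
add $t4, $t4, 4 → $t4=16+4=20
add $t1, $t1, 1 → $t1=9+1=10
cmp $t1, 10  (cmp 10,10)
blt L2: not taken
sw $t2, (8) → M[8]=29
halt.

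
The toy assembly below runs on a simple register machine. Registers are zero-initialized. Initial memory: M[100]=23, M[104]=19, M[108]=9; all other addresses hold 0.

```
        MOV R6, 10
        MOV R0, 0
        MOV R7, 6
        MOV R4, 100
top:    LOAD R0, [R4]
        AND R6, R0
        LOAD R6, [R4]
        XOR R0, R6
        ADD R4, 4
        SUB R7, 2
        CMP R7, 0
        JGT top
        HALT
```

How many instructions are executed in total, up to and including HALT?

MOV R6, 10 → R6=10
MOV R0, 0 → R0=0
MOV R7, 6 → R7=6
MOV R4, 100 → R4=100
LOAD R0, [R4] → R0=M[100]=23
AND R6, R0 → R6=10&23=2
LOAD R6, [R4] → R6=M[100]=23
XOR R0, R6 → R0=23^23=0
ADD R4, 4 → R4=100+4=104
SUB R7, 2 → R7=6-2=4
CMP R7, 0  (cmp 4,0)
JGT top: taken
LOAD R0, [R4] → R0=M[104]=19
AND R6, R0 → R6=23&19=19
LOAD R6, [R4] → R6=M[104]=19
XOR R0, R6 → R0=19^19=0
ADD R4, 4 → R4=104+4=108
SUB R7, 2 → R7=4-2=2
CMP R7, 0  (cmp 2,0)
JGT top: taken
LOAD R0, [R4] → R0=M[108]=9
AND R6, R0 → R6=19&9=1
LOAD R6, [R4] → R6=M[108]=9
XOR R0, R6 → R0=9^9=0
ADD R4, 4 → R4=108+4=112
SUB R7, 2 → R7=2-2=0
CMP R7, 0  (cmp 0,0)
JGT top: not taken
halt.
Total executed instructions: 29.

29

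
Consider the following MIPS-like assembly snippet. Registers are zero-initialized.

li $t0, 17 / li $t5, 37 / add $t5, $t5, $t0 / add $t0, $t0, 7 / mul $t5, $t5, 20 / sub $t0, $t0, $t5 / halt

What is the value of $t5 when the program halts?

after li $t0, 17: $t0=17
after li $t5, 37: $t5=37
after add $t5, $t5, $t0: $t5=37+17=54
after add $t0, $t0, 7: $t0=17+7=24
after mul $t5, $t5, 20: $t5=54*20=1080
after sub $t0, $t0, $t5: $t0=24-1080=-1056
halt.

1080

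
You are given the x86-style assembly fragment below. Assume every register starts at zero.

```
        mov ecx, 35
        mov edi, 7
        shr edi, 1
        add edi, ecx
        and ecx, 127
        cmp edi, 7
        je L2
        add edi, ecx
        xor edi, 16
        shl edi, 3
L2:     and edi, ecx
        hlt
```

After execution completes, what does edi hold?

0

mov ecx, 35 → ecx=35
mov edi, 7 → edi=7
shr edi, 1 → edi=7>>1=3
add edi, ecx → edi=3+35=38
and ecx, 127 → ecx=35&127=35
cmp edi, 7  (cmp 38,7)
je L2: not taken
add edi, ecx → edi=38+35=73
xor edi, 16 → edi=73^16=89
shl edi, 3 → edi=89<<3=712
and edi, ecx → edi=712&35=0
halt.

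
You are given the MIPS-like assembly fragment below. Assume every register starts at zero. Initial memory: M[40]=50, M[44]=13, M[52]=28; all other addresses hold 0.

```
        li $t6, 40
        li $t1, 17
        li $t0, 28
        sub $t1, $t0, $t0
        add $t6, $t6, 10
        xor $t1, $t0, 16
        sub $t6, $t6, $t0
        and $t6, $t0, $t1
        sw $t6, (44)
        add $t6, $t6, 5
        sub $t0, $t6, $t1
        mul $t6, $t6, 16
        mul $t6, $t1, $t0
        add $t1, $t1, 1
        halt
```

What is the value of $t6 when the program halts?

after li $t6, 40: $t6=40
after li $t1, 17: $t1=17
after li $t0, 28: $t0=28
after sub $t1, $t0, $t0: $t1=28-28=0
after add $t6, $t6, 10: $t6=40+10=50
after xor $t1, $t0, 16: $t1=28^16=12
after sub $t6, $t6, $t0: $t6=50-28=22
after and $t6, $t0, $t1: $t6=28&12=12
sw $t6, (44) → M[44]=12
after add $t6, $t6, 5: $t6=12+5=17
after sub $t0, $t6, $t1: $t0=17-12=5
after mul $t6, $t6, 16: $t6=17*16=272
after mul $t6, $t1, $t0: $t6=12*5=60
after add $t1, $t1, 1: $t1=12+1=13
halt.

60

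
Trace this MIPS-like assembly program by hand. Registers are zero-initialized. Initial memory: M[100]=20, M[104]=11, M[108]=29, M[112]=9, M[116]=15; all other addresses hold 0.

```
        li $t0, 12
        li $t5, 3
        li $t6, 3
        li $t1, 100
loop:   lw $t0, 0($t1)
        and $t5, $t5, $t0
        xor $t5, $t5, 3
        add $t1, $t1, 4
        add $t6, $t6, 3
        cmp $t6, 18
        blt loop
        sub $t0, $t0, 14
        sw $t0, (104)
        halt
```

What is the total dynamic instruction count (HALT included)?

after li $t0, 12: $t0=12
after li $t5, 3: $t5=3
after li $t6, 3: $t6=3
after li $t1, 100: $t1=100
after lw $t0, 0($t1): $t0=M[100]=20
after and $t5, $t5, $t0: $t5=3&20=0
after xor $t5, $t5, 3: $t5=0^3=3
after add $t1, $t1, 4: $t1=100+4=104
after add $t6, $t6, 3: $t6=3+3=6
cmp $t6, 18  (cmp 6,18)
blt loop: taken
after lw $t0, 0($t1): $t0=M[104]=11
after and $t5, $t5, $t0: $t5=3&11=3
after xor $t5, $t5, 3: $t5=3^3=0
after add $t1, $t1, 4: $t1=104+4=108
after add $t6, $t6, 3: $t6=6+3=9
cmp $t6, 18  (cmp 9,18)
blt loop: taken
after lw $t0, 0($t1): $t0=M[108]=29
after and $t5, $t5, $t0: $t5=0&29=0
after xor $t5, $t5, 3: $t5=0^3=3
after add $t1, $t1, 4: $t1=108+4=112
after add $t6, $t6, 3: $t6=9+3=12
cmp $t6, 18  (cmp 12,18)
blt loop: taken
after lw $t0, 0($t1): $t0=M[112]=9
after and $t5, $t5, $t0: $t5=3&9=1
after xor $t5, $t5, 3: $t5=1^3=2
after add $t1, $t1, 4: $t1=112+4=116
after add $t6, $t6, 3: $t6=12+3=15
cmp $t6, 18  (cmp 15,18)
blt loop: taken
after lw $t0, 0($t1): $t0=M[116]=15
after and $t5, $t5, $t0: $t5=2&15=2
after xor $t5, $t5, 3: $t5=2^3=1
after add $t1, $t1, 4: $t1=116+4=120
after add $t6, $t6, 3: $t6=15+3=18
cmp $t6, 18  (cmp 18,18)
blt loop: not taken
after sub $t0, $t0, 14: $t0=15-14=1
sw $t0, (104) → M[104]=1
halt.
Total executed instructions: 42.

42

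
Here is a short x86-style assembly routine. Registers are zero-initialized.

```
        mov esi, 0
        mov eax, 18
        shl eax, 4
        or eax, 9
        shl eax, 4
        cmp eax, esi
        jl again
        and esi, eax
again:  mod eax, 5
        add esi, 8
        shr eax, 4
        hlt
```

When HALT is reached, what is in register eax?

after mov esi, 0: esi=0
after mov eax, 18: eax=18
after shl eax, 4: eax=18<<4=288
after or eax, 9: eax=288|9=297
after shl eax, 4: eax=297<<4=4752
cmp eax, esi  (cmp 4752,0)
jl again: not taken
after and esi, eax: esi=0&4752=0
after mod eax, 5: eax=4752%5=2
after add esi, 8: esi=0+8=8
after shr eax, 4: eax=2>>4=0
halt.

0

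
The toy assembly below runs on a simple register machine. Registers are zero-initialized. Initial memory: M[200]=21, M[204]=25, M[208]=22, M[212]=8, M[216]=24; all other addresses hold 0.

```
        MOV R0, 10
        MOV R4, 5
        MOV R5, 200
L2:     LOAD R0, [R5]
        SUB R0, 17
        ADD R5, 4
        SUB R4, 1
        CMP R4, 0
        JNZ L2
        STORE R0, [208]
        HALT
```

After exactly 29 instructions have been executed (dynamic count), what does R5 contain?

216

after MOV R0, 10: R0=10
after MOV R4, 5: R4=5
after MOV R5, 200: R5=200
after LOAD R0, [R5]: R0=M[200]=21
after SUB R0, 17: R0=21-17=4
after ADD R5, 4: R5=200+4=204
after SUB R4, 1: R4=5-1=4
CMP R4, 0  (cmp 4,0)
JNZ L2: taken
after LOAD R0, [R5]: R0=M[204]=25
after SUB R0, 17: R0=25-17=8
after ADD R5, 4: R5=204+4=208
after SUB R4, 1: R4=4-1=3
CMP R4, 0  (cmp 3,0)
JNZ L2: taken
after LOAD R0, [R5]: R0=M[208]=22
after SUB R0, 17: R0=22-17=5
after ADD R5, 4: R5=208+4=212
after SUB R4, 1: R4=3-1=2
CMP R4, 0  (cmp 2,0)
JNZ L2: taken
after LOAD R0, [R5]: R0=M[212]=8
after SUB R0, 17: R0=8-17=-9
after ADD R5, 4: R5=212+4=216
after SUB R4, 1: R4=2-1=1
CMP R4, 0  (cmp 1,0)
JNZ L2: taken
after LOAD R0, [R5]: R0=M[216]=24
after SUB R0, 17: R0=24-17=7
After step 29: R5 = 216.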